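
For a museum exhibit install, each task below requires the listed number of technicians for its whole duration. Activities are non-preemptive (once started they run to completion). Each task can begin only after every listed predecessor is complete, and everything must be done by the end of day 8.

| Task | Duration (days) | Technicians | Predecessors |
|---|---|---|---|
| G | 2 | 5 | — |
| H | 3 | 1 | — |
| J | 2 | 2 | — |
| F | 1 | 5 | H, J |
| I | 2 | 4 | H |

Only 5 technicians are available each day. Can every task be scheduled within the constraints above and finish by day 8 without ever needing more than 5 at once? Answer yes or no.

yes

Schedule G@1, H@3, J@3, F@6, I@7: d1:5  d2:5  d3:3  d4:3  d5:1  d6:5  d7:4  d8:4 — peak 5 ≤ 5.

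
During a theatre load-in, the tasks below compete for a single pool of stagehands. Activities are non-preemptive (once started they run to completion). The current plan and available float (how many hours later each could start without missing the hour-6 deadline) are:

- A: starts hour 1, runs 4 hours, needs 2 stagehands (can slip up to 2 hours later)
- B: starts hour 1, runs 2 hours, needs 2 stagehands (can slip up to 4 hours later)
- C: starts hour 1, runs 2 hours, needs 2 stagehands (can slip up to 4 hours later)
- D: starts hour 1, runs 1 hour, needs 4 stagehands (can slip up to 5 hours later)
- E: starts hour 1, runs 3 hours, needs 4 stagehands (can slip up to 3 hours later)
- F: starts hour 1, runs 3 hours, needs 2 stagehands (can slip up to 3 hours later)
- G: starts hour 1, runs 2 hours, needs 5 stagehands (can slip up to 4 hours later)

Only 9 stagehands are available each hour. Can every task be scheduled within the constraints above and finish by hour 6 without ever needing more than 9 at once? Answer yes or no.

yes

Schedule A@1, B@1, C@1, D@3, E@4, F@1, G@5: h1:8  h2:8  h3:8  h4:6  h5:9  h6:9 — peak 9 ≤ 9.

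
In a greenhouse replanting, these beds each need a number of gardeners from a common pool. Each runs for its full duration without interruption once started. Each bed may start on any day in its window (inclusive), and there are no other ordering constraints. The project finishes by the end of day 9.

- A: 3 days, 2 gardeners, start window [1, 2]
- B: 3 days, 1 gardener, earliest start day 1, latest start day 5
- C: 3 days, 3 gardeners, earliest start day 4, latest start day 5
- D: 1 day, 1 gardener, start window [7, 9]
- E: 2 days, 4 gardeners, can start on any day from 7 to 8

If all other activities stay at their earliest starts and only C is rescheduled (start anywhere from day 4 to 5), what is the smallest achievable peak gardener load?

5

C@4: d1:3  d2:3  d3:3  d4:3  d5:3  d6:3  d7:5  d8:4  d9:0 → peak 5
C@5: d1:3  d2:3  d3:3  d4:0  d5:3  d6:3  d7:8  d8:4  d9:0 → peak 8
Best is C@4, peak 5.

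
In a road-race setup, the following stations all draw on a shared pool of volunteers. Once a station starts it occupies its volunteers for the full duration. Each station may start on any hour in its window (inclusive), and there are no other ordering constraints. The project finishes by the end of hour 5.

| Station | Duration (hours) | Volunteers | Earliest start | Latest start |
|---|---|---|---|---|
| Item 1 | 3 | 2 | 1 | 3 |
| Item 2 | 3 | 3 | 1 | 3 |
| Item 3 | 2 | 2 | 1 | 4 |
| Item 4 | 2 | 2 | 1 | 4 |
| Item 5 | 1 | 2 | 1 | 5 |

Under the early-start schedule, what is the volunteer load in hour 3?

5

At early start, hour 3 has: Item 1, Item 2.
Demand: 2 + 3 = 5.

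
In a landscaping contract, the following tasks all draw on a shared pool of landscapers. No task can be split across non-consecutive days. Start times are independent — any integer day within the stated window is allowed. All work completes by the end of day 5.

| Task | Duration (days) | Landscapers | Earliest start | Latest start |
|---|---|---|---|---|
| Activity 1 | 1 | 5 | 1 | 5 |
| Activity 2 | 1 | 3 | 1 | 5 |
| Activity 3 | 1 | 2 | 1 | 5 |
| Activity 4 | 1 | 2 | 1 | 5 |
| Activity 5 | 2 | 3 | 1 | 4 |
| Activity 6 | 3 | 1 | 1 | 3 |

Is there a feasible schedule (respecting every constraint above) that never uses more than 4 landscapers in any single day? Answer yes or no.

no

Total landscaper-days = 21; over 5 days the average is 21/5 > 4, so some day must exceed 4.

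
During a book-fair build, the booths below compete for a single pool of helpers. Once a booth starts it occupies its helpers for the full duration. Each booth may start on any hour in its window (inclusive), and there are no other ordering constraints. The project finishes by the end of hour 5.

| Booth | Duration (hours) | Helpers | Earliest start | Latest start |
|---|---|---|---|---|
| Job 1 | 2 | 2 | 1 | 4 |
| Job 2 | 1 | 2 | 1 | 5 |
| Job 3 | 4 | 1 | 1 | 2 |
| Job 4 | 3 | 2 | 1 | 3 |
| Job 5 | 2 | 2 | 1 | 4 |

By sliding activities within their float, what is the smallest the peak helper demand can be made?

5

Early-start (Job 1@1, Job 2@1, Job 3@1, Job 4@1, Job 5@1) gives peak 9: h1:9  h2:7  h3:3  h4:1  h5:0.
Shift Job 4→2, Job 5→3.
Schedule Job 1@1, Job 2@1, Job 3@1, Job 4@2, Job 5@3: h1:5  h2:5  h3:5  h4:5  h5:0 — peak 5.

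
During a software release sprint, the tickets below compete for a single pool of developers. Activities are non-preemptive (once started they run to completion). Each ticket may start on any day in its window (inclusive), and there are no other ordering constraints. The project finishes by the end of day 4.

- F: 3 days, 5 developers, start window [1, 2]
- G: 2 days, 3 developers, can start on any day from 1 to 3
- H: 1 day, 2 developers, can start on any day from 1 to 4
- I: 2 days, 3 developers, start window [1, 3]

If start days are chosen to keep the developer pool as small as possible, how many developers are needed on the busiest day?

8

Early-start (F@1, G@1, H@1, I@1) gives peak 13: d1:13  d2:11  d3:5  d4:0.
Shift H→4, I→3.
Schedule F@1, G@1, H@4, I@3: d1:8  d2:8  d3:8  d4:5 — peak 8.
Total developer-days = 29 over 4 days ⇒ peak ≥ ⌈29/4⌉ = 8, so 8 is optimal.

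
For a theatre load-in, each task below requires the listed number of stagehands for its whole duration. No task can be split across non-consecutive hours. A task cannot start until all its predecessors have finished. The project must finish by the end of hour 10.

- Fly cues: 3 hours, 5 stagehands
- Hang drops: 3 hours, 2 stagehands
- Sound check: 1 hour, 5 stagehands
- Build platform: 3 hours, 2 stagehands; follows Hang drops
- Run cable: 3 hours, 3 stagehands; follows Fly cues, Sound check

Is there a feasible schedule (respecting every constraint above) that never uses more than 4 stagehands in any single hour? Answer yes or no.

no

Total stagehand-hours = 41; over 10 hours the average is 41/10 > 4, so some hour must exceed 4.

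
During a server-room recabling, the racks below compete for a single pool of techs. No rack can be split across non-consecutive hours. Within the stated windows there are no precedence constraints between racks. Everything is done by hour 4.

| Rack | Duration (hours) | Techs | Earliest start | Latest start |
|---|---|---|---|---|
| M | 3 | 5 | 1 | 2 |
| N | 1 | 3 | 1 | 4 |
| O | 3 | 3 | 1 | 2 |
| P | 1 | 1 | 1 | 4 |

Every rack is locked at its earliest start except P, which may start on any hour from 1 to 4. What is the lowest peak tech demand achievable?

11

P@1: h1:12  h2:8  h3:8  h4:0 → peak 12
P@2: h1:11  h2:9  h3:8  h4:0 → peak 11
P@3: h1:11  h2:8  h3:9  h4:0 → peak 11
P@4: h1:11  h2:8  h3:8  h4:1 → peak 11
Best is P@2, peak 11.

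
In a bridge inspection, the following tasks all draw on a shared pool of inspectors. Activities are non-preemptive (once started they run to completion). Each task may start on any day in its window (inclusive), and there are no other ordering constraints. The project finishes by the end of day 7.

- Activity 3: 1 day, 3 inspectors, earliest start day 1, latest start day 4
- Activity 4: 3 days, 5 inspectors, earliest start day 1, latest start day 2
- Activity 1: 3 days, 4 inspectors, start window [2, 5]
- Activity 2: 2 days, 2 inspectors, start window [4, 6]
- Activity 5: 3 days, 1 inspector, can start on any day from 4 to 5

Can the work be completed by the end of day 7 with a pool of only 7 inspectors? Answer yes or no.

yes

Schedule Activity 3@1, Activity 4@2, Activity 1@5, Activity 2@4, Activity 5@5: d1:3  d2:5  d3:5  d4:7  d5:7  d6:5  d7:5 — peak 7 ≤ 7.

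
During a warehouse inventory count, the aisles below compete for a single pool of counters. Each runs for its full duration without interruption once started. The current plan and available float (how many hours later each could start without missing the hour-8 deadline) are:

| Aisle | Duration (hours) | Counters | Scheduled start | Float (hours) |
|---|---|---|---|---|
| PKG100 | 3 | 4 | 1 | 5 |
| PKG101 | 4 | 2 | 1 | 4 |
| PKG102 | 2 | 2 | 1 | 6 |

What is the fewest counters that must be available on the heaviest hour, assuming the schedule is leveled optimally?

4

Early-start (PKG100@1, PKG101@1, PKG102@1) gives peak 8: h1:8  h2:8  h3:6  h4:2  h5:0  h6:0  h7:0  h8:0.
Shift PKG101→4, PKG102→4.
Schedule PKG100@1, PKG101@4, PKG102@4: h1:4  h2:4  h3:4  h4:4  h5:4  h6:2  h7:2  h8:0 — peak 4.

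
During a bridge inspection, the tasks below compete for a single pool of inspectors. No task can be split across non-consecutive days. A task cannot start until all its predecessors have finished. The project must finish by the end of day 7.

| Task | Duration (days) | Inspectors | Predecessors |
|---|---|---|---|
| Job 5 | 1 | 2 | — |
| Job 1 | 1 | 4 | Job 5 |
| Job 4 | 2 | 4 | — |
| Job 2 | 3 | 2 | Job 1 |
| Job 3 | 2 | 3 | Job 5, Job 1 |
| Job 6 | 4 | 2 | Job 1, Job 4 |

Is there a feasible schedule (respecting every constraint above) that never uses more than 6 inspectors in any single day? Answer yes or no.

no

The minimum achievable peak is 7; 6 < 7, so no feasible schedule stays within the cap.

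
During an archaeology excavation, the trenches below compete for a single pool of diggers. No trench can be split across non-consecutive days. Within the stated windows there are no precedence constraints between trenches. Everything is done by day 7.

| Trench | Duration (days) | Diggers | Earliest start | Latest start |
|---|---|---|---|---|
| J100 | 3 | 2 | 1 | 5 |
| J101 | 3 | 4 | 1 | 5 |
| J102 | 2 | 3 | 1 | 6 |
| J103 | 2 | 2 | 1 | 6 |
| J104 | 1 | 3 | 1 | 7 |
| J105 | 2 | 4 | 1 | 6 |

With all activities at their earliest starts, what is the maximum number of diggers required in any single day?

18

Early-start schedule: J100@1, J101@1, J102@1, J103@1, J104@1, J105@1.
Load per day: day 1: 18, day 2: 15, day 3: 6, day 4: 0, day 5: 0, day 6: 0, day 7: 0.
Peak is 18.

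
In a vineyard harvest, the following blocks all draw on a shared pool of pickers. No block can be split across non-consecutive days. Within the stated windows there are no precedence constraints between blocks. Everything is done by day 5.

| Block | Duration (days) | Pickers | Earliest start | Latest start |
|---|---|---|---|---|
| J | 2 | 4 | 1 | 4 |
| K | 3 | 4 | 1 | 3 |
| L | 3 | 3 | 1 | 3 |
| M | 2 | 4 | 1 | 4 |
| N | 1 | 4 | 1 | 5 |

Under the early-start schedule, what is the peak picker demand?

Early-start schedule: J@1, K@1, L@1, M@1, N@1.
Load per day: day 1: 19, day 2: 15, day 3: 7, day 4: 0, day 5: 0.
Peak is 19.

19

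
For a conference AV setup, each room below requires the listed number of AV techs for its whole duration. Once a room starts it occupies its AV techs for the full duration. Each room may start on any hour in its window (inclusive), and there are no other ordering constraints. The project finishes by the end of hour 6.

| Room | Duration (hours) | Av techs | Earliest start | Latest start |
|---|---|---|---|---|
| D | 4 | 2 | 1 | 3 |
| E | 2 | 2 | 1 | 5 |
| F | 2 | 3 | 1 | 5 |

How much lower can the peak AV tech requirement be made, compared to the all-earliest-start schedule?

3

Early-start peak: h1:7  h2:7  h3:2  h4:2  h5:0  h6:0 ⇒ 7.
Leveled (D@1, E@1, F@5): h1:4  h2:4  h3:2  h4:2  h5:3  h6:3 ⇒ 4.
Reduction 7 − 4 = 3.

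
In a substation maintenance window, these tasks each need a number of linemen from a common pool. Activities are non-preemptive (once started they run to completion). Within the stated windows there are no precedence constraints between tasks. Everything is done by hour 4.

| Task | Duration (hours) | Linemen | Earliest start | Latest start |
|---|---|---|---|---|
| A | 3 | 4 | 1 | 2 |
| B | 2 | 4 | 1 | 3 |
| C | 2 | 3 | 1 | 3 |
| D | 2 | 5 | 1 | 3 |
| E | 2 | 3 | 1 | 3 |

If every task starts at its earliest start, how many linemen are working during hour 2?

19

At early start, hour 2 has: A, B, C, D, E.
Demand: 4 + 4 + 3 + 5 + 3 = 19.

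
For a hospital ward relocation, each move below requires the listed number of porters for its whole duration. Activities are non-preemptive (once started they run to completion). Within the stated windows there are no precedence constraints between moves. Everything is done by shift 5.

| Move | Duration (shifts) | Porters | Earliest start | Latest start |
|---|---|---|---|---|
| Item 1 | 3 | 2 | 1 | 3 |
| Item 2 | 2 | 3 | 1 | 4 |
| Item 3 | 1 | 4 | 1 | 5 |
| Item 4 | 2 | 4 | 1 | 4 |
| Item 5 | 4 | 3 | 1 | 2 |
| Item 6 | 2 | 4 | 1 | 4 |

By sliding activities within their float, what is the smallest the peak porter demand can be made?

10

Early-start (Item 1@1, Item 2@1, Item 3@1, Item 4@1, Item 5@1, Item 6@1) gives peak 20: s1:20  s2:16  s3:5  s4:3  s5:0.
Shift Item 2→3, Item 5→2, Item 6→4.
Schedule Item 1@1, Item 2@3, Item 3@1, Item 4@1, Item 5@2, Item 6@4: s1:10  s2:9  s3:8  s4:10  s5:7 — peak 10.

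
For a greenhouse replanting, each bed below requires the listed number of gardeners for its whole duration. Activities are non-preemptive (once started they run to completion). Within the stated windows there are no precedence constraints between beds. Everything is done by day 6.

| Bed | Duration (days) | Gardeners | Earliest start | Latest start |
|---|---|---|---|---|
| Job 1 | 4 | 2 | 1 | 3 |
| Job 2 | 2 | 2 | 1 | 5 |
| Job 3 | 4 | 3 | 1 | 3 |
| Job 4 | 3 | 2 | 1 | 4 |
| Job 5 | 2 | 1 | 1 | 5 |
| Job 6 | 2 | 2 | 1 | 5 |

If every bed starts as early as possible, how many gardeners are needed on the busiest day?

Early-start schedule: Job 1@1, Job 2@1, Job 3@1, Job 4@1, Job 5@1, Job 6@1.
Load per day: day 1: 12, day 2: 12, day 3: 7, day 4: 5, day 5: 0, day 6: 0.
Peak is 12.

12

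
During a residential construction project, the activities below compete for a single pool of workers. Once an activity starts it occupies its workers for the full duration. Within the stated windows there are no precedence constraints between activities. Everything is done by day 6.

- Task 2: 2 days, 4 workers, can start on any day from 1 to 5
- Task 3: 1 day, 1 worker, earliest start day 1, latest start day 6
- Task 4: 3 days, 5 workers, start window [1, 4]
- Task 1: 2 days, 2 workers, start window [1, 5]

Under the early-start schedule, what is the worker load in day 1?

12

At early start, day 1 has: Task 2, Task 3, Task 4, Task 1.
Demand: 4 + 1 + 5 + 2 = 12.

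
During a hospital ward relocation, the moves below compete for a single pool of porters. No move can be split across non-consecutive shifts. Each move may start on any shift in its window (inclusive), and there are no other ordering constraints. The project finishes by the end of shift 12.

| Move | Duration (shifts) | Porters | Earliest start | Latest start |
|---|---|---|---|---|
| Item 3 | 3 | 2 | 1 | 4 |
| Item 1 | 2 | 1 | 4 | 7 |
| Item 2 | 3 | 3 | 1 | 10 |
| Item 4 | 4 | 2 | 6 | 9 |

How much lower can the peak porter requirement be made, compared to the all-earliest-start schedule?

Early-start peak: s1:5  s2:5  s3:5  s4:1  s5:1  s6:2  s7:2  s8:2  s9:2  s10:0  s11:0  s12:0 ⇒ 5.
Leveled (Item 3@1, Item 1@4, Item 2@6, Item 4@9): s1:2  s2:2  s3:2  s4:1  s5:1  s6:3  s7:3  s8:3  s9:2  s10:2  s11:2  s12:2 ⇒ 3.
Reduction 5 − 3 = 2.

2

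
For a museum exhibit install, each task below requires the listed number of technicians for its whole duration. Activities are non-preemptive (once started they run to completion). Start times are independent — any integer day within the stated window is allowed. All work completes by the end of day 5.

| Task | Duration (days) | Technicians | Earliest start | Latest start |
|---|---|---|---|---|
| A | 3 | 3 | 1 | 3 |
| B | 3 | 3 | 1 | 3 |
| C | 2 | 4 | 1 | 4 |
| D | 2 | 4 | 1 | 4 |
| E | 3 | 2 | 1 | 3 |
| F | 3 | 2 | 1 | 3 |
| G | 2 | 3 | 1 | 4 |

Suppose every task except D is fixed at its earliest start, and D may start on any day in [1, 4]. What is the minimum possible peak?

17

D@1: d1:21  d2:21  d3:10  d4:0  d5:0 → peak 21
D@2: d1:17  d2:21  d3:14  d4:0  d5:0 → peak 21
D@3: d1:17  d2:17  d3:14  d4:4  d5:0 → peak 17
D@4: d1:17  d2:17  d3:10  d4:4  d5:4 → peak 17
Best is D@3, peak 17.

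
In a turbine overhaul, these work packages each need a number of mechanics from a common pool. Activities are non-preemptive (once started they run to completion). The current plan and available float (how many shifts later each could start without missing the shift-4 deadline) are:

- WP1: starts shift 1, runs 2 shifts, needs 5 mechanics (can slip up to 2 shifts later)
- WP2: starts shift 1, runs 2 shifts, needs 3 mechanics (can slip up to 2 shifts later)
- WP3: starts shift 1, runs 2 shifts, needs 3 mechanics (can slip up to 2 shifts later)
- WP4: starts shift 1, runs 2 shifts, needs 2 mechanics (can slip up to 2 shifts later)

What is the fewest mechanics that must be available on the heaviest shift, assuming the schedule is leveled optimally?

7

Early-start (WP1@1, WP2@1, WP3@1, WP4@1) gives peak 13: s1:13  s2:13  s3:0  s4:0.
Shift WP2→3, WP3→3.
Schedule WP1@1, WP2@3, WP3@3, WP4@1: s1:7  s2:7  s3:6  s4:6 — peak 7.
Total mechanic-shifts = 26 over 4 shifts ⇒ peak ≥ ⌈26/4⌉ = 7, so 7 is optimal.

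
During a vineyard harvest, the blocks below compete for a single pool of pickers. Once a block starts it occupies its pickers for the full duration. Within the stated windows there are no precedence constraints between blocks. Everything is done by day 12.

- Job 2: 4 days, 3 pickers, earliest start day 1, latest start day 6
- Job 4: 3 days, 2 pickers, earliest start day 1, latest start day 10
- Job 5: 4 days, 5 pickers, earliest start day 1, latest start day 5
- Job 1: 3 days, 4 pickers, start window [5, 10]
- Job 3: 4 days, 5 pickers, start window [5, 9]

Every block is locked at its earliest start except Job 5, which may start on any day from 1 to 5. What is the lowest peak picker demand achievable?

10

Job 5@1: d1:10  d2:10  d3:10  d4:8  d5:9  d6:9  d7:9  d8:5  d9:0  d10:0  d11:0  d12:0 → peak 10
Job 5@2: d1:5  d2:10  d3:10  d4:8  d5:14  d6:9  d7:9  d8:5  d9:0  d10:0  d11:0  d12:0 → peak 14
Job 5@3: d1:5  d2:5  d3:10  d4:8  d5:14  d6:14  d7:9  d8:5  d9:0  d10:0  d11:0  d12:0 → peak 14
Job 5@4: d1:5  d2:5  d3:5  d4:8  d5:14  d6:14  d7:14  d8:5  d9:0  d10:0  d11:0  d12:0 → peak 14
Job 5@5: d1:5  d2:5  d3:5  d4:3  d5:14  d6:14  d7:14  d8:10  d9:0  d10:0  d11:0  d12:0 → peak 14
Best is Job 5@1, peak 10.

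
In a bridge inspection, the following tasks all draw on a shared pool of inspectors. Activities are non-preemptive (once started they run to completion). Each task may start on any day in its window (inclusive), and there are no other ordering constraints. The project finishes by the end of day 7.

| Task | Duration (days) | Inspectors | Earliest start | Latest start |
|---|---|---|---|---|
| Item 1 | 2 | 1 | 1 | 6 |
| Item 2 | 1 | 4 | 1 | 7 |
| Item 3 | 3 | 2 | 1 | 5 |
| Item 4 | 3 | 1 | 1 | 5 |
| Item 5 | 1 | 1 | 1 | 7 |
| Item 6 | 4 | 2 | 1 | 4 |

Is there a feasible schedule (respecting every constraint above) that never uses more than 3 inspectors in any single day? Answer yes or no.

Total inspector-days = 24; over 7 days the average is 24/7 > 3, so some day must exceed 3.

no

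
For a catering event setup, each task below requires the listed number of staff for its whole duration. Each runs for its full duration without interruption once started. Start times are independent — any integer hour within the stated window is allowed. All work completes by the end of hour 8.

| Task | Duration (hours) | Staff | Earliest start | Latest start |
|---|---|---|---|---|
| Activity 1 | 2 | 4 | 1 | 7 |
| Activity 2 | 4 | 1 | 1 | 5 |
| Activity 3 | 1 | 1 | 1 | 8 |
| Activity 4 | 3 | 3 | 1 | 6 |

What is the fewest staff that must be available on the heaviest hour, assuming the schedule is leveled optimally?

Early-start (Activity 1@1, Activity 2@1, Activity 3@1, Activity 4@1) gives peak 9: h1:9  h2:8  h3:4  h4:1  h5:0  h6:0  h7:0  h8:0.
Shift Activity 2→3, Activity 3→3, Activity 4→4.
Schedule Activity 1@1, Activity 2@3, Activity 3@3, Activity 4@4: h1:4  h2:4  h3:2  h4:4  h5:4  h6:4  h7:0  h8:0 — peak 4.

4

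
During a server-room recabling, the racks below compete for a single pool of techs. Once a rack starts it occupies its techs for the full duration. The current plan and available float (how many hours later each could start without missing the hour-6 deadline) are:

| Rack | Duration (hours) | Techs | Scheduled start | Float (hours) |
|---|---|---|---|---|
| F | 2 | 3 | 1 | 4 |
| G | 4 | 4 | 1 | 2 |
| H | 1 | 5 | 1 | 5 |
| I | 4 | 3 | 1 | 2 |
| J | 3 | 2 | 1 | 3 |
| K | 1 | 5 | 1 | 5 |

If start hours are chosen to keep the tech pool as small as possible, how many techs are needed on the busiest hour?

Early-start (F@1, G@1, H@1, I@1, J@1, K@1) gives peak 22: h1:22  h2:12  h3:9  h4:7  h5:0  h6:0.
Shift H→5, I→3, K→6.
Schedule F@1, G@1, H@5, I@3, J@1, K@6: h1:9  h2:9  h3:9  h4:7  h5:8  h6:8 — peak 9.
Total tech-hours = 50 over 6 hours ⇒ peak ≥ ⌈50/6⌉ = 9, so 9 is optimal.

9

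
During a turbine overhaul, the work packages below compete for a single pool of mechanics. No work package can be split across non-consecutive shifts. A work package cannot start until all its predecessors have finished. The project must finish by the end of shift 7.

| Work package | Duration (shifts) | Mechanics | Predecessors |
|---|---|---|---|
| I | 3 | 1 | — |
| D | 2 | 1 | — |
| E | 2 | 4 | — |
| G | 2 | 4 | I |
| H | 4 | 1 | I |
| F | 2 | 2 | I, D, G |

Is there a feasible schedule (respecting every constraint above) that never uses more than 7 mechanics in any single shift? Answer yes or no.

yes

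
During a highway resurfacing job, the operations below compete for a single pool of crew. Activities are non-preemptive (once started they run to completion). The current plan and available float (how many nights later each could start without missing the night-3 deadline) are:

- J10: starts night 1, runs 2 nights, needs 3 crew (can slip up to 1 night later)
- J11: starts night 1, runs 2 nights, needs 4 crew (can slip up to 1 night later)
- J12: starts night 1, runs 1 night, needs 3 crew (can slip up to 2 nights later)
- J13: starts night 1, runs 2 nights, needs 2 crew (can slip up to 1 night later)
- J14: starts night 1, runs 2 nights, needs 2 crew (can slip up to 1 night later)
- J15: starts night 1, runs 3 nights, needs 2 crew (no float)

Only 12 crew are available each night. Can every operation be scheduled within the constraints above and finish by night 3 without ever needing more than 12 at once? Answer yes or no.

no

The minimum achievable peak is 13; 12 < 13, so no feasible schedule stays within the cap.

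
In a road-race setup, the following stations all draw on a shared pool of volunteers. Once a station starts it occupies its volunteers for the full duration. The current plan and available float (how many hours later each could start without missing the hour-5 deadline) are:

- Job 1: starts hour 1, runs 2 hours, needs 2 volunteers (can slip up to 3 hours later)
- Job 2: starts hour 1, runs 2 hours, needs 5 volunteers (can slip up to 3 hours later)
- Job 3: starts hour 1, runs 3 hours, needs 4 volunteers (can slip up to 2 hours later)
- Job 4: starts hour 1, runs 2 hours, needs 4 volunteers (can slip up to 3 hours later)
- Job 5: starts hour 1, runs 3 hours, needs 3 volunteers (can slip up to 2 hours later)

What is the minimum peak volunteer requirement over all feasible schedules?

9

Early-start (Job 1@1, Job 2@1, Job 3@1, Job 4@1, Job 5@1) gives peak 18: h1:18  h2:18  h3:7  h4:0  h5:0.
Shift Job 2→4, Job 4→4.
Schedule Job 1@1, Job 2@4, Job 3@1, Job 4@4, Job 5@1: h1:9  h2:9  h3:7  h4:9  h5:9 — peak 9.
Total volunteer-hours = 43 over 5 hours ⇒ peak ≥ ⌈43/5⌉ = 9, so 9 is optimal.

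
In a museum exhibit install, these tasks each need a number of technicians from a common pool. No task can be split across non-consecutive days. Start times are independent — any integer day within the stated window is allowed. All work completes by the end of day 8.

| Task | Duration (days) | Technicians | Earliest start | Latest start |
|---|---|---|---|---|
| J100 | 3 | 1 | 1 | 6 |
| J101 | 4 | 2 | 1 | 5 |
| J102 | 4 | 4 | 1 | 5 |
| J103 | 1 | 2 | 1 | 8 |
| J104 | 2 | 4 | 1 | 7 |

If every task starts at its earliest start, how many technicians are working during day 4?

6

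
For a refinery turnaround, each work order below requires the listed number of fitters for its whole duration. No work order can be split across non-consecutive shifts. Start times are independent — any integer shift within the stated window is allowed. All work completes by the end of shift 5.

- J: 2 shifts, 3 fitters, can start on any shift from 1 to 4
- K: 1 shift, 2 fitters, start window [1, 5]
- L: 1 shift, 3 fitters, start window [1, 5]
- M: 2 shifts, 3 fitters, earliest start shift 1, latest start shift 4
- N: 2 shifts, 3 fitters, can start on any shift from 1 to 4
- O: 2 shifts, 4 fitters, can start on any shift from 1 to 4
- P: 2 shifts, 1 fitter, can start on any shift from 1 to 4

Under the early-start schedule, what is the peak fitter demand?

19

Early-start schedule: J@1, K@1, L@1, M@1, N@1, O@1, P@1.
Load per shift: shift 1: 19, shift 2: 14, shift 3: 0, shift 4: 0, shift 5: 0.
Peak is 19.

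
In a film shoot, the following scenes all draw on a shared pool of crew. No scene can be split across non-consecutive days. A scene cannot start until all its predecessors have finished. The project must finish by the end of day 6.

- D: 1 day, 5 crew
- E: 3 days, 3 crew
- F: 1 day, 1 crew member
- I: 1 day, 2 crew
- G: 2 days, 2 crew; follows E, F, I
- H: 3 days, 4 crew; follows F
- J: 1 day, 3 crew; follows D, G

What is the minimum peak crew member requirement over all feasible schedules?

7

Early-start (D@1, E@1, F@1, I@1, G@4, H@2, J@6) gives peak 11: d1:11  d2:7  d3:7  d4:6  d5:2  d6:3.
Shift D→5.
Schedule D@5, E@1, F@1, I@1, G@4, H@2, J@6: d1:6  d2:7  d3:7  d4:6  d5:7  d6:3 — peak 7.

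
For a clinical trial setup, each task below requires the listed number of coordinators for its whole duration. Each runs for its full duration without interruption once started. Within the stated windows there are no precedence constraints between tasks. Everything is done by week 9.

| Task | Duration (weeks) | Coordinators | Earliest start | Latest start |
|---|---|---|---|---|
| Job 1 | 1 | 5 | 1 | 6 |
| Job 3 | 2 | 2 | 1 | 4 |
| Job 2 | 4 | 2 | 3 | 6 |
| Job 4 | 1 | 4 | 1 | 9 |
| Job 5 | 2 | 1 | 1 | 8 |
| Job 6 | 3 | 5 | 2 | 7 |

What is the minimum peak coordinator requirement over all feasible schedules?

5

Early-start (Job 1@1, Job 3@1, Job 2@3, Job 4@1, Job 5@1, Job 6@2) gives peak 12: w1:12  w2:8  w3:7  w4:7  w5:2  w6:2  w7:0  w8:0  w9:0.
Shift Job 3→3, Job 4→2, Job 5→2, Job 6→7.
Schedule Job 1@1, Job 3@3, Job 2@3, Job 4@2, Job 5@2, Job 6@7: w1:5  w2:5  w3:5  w4:4  w5:2  w6:2  w7:5  w8:5  w9:5 — peak 5.
Total coordinator-weeks = 38 over 9 weeks ⇒ peak ≥ ⌈38/9⌉ = 5, so 5 is optimal.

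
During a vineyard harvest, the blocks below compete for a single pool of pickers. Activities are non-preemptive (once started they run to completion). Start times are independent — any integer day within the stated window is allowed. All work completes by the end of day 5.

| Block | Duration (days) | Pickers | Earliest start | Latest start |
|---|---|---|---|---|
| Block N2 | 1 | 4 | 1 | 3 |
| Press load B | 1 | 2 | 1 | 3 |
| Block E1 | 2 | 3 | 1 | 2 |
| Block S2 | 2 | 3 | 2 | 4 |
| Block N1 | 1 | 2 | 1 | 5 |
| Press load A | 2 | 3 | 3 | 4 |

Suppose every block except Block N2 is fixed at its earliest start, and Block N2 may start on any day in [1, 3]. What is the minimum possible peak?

Block N2@1: d1:11  d2:6  d3:6  d4:3  d5:0 → peak 11
Block N2@2: d1:7  d2:10  d3:6  d4:3  d5:0 → peak 10
Block N2@3: d1:7  d2:6  d3:10  d4:3  d5:0 → peak 10
Best is Block N2@2, peak 10.

10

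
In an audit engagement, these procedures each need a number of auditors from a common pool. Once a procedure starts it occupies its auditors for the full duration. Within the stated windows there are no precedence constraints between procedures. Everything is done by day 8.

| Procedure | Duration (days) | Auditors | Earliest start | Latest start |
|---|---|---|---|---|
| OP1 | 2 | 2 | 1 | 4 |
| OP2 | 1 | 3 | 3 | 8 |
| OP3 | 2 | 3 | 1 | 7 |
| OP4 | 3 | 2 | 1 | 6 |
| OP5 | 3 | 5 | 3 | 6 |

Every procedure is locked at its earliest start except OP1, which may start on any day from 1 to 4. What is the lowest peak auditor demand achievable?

10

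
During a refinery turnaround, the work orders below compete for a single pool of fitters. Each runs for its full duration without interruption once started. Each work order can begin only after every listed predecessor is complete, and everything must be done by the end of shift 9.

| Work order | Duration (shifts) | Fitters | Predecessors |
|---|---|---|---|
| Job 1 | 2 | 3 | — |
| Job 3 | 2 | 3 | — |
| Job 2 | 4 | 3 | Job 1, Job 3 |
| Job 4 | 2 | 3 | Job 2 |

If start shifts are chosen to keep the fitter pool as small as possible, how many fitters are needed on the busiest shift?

Schedule Job 1@1, Job 3@1, Job 2@3, Job 4@7: s1:6  s2:6  s3:3  s4:3  s5:3  s6:3  s7:3  s8:3  s9:0 — peak 6.
No arrangement of the 6 feasible schedules does better.

6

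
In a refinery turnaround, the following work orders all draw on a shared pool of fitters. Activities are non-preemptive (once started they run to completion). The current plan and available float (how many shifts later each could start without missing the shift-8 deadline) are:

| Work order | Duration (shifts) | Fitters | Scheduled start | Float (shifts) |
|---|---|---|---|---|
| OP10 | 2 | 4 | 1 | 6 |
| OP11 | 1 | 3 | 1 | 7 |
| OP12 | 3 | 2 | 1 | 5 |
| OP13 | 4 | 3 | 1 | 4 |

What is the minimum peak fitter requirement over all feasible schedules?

5

Early-start (OP10@1, OP11@1, OP12@1, OP13@1) gives peak 12: s1:12  s2:9  s3:5  s4:3  s5:0  s6:0  s7:0  s8:0.
Shift OP11→3, OP12→3, OP13→4.
Schedule OP10@1, OP11@3, OP12@3, OP13@4: s1:4  s2:4  s3:5  s4:5  s5:5  s6:3  s7:3  s8:0 — peak 5.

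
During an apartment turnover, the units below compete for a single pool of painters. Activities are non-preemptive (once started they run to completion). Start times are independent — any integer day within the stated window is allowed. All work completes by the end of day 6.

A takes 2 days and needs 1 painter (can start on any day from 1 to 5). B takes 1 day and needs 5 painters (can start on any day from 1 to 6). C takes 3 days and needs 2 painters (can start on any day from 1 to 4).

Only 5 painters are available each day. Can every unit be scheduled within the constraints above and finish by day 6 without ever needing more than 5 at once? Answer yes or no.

yes

Schedule A@1, B@3, C@4: d1:1  d2:1  d3:5  d4:2  d5:2  d6:2 — peak 5 ≤ 5.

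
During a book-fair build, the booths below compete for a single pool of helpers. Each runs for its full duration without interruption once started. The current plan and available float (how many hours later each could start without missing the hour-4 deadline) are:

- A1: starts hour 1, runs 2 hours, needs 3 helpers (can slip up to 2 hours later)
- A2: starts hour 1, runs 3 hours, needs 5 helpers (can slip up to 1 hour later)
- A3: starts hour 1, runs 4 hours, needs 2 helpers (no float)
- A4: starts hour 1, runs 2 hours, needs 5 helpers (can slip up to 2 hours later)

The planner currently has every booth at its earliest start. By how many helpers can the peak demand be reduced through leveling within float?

3

Early-start peak: h1:15  h2:15  h3:7  h4:2 ⇒ 15.
Leveled (A1@1, A2@1, A3@1, A4@3): h1:10  h2:10  h3:12  h4:7 ⇒ 12.
Reduction 15 − 12 = 3.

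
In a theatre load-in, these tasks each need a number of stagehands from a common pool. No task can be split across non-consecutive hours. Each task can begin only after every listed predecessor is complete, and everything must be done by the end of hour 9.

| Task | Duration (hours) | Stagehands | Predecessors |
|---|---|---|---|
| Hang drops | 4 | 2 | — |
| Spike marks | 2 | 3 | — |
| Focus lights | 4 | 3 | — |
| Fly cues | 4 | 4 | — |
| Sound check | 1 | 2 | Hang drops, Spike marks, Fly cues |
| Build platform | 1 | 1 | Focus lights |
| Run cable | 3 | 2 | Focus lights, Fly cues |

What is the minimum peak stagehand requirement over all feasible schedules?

7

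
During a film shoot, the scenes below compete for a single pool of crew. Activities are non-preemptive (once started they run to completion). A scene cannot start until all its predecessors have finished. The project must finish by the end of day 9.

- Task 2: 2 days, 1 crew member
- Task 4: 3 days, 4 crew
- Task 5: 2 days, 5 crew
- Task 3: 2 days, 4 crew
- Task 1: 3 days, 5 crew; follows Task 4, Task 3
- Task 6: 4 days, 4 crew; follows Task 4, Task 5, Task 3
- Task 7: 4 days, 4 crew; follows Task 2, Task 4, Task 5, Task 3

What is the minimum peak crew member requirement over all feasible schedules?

Early-start (Task 2@1, Task 4@1, Task 5@1, Task 3@1, Task 1@4, Task 6@4, Task 7@4) gives peak 14: d1:14  d2:14  d3:4  d4:13  d5:13  d6:13  d7:8  d8:0  d9:0.
Shift Task 3→3, Task 1→5, Task 6→5, Task 7→5.
Schedule Task 2@1, Task 4@1, Task 5@1, Task 3@3, Task 1@5, Task 6@5, Task 7@5: d1:10  d2:10  d3:8  d4:4  d5:13  d6:13  d7:13  d8:8  d9:0 — peak 13.

13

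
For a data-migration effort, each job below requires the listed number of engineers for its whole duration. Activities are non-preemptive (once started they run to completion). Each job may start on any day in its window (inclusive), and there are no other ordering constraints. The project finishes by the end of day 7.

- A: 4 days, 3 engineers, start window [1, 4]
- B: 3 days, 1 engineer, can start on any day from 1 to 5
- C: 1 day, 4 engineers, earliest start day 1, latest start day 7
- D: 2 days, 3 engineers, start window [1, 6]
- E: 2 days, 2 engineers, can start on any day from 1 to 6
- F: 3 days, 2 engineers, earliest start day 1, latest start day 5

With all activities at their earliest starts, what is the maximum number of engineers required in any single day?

15

Early-start schedule: A@1, B@1, C@1, D@1, E@1, F@1.
Load per day: day 1: 15, day 2: 11, day 3: 6, day 4: 3, day 5: 0, day 6: 0, day 7: 0.
Peak is 15.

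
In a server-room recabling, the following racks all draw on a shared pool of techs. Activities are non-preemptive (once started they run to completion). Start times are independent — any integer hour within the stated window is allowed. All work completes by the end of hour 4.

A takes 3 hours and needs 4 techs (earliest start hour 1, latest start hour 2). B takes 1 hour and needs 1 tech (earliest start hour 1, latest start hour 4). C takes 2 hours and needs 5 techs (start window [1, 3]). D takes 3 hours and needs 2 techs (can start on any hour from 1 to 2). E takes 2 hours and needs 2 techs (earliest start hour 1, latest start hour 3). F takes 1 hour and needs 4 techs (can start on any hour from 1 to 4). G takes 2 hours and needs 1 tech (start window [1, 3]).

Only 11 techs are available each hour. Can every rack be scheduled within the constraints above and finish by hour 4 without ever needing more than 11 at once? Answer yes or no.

Schedule A@1, B@1, C@1, D@2, E@3, F@4, G@3: h1:10  h2:11  h3:9  h4:9 — peak 11 ≤ 11.

yes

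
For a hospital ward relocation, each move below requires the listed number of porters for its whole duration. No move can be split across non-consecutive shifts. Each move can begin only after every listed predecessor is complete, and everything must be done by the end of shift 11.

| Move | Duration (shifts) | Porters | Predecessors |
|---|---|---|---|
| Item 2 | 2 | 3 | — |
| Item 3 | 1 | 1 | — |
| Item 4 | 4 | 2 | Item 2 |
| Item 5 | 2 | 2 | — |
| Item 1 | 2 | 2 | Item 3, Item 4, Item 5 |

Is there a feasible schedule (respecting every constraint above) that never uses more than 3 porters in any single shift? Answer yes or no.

yes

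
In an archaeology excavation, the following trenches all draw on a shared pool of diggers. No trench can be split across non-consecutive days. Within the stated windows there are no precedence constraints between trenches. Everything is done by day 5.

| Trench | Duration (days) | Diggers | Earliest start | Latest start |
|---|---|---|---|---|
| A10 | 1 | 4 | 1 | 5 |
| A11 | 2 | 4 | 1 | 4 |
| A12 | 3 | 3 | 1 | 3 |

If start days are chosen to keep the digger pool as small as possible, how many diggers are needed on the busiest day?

Early-start (A10@1, A11@1, A12@1) gives peak 11: d1:11  d2:7  d3:3  d4:0  d5:0.
Shift A11→2.
Schedule A10@1, A11@2, A12@1: d1:7  d2:7  d3:7  d4:0  d5:0 — peak 7.

7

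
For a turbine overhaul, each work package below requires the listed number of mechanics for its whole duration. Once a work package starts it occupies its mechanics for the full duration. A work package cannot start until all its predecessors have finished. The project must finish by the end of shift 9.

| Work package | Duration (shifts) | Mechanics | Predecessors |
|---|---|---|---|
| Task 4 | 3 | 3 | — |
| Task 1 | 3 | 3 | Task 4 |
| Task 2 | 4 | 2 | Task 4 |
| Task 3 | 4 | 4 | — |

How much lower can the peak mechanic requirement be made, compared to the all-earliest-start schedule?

Early-start peak: s1:7  s2:7  s3:7  s4:9  s5:5  s6:5  s7:2  s8:0  s9:0 ⇒ 9.
Leveled (Task 4@1, Task 1@4, Task 2@5, Task 3@1): s1:7  s2:7  s3:7  s4:7  s5:5  s6:5  s7:2  s8:2  s9:0 ⇒ 7.
Reduction 9 − 7 = 2.

2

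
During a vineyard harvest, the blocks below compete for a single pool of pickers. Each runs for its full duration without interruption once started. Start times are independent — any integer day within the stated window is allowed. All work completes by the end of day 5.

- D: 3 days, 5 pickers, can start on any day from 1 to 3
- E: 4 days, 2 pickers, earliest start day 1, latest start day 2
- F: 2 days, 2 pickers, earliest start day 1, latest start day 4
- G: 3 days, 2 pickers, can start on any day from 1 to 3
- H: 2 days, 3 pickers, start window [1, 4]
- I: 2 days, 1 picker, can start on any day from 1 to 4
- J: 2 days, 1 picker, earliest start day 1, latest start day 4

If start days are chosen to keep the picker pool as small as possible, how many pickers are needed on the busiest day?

Early-start (D@1, E@1, F@1, G@1, H@1, I@1, J@1) gives peak 16: d1:16  d2:16  d3:9  d4:2  d5:0.
Shift G→3, H→4, I→4, J→4.
Schedule D@1, E@1, F@1, G@3, H@4, I@4, J@4: d1:9  d2:9  d3:9  d4:9  d5:7 — peak 9.
Total picker-days = 43 over 5 days ⇒ peak ≥ ⌈43/5⌉ = 9, so 9 is optimal.

9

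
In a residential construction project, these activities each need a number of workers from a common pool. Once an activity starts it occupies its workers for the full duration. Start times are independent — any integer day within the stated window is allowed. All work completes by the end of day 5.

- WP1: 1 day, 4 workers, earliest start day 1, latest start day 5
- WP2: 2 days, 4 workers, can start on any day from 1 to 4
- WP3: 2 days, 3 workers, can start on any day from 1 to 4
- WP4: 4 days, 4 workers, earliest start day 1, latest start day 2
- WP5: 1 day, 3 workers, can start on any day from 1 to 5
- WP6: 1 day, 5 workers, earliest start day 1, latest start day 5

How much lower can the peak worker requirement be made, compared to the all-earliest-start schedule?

Early-start peak: d1:23  d2:11  d3:4  d4:4  d5:0 ⇒ 23.
Leveled (WP1@1, WP2@1, WP3@3, WP4@2, WP5@3, WP6@5): d1:8  d2:8  d3:10  d4:7  d5:9 ⇒ 10.
Reduction 23 − 10 = 13.

13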